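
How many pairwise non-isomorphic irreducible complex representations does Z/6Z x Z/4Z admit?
24

Solution. The number of irreducible complex representations of a finite group equals its number of conjugacy classes. Z/6Z x Z/4Z is abelian of order 24, so every element is its own conjugacy class: 24 classes, so Z/6Z x Z/4Z (order 24) has exactly 24 irreducible complex representations.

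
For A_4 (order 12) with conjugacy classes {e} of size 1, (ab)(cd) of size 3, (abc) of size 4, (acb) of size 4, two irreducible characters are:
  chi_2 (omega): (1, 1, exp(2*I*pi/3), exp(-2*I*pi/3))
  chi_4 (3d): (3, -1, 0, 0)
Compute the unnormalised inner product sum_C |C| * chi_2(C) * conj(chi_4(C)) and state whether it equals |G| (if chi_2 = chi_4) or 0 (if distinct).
Sum = 0; so <chi_2, chi_4> = 0 (distinct irreducibles are orthogonal).

Proof sketch: Compute term by term over conjugacy classes (|C| * chi_2(C) * conj(chi_4(C))):
  1*(1)*conj(3) + 3*(1)*conj(-1) + 4*(exp(2*I*pi/3))*conj(0) + 4*(exp(-2*I*pi/3))*conj(0)
  = (3) + (-3) + (0) + (0)
  = 0.
(Exp terms are combined using exp(i*s)*conj(exp(i*t)) = exp(i*(s-t)), and sums of them are collapsed using the identity that for every m > 1 the m distinct m-th roots of unity sum to 0, e.g. 1 + exp(2*I*pi/3) + exp(-2*I*pi/3) = 0.)
Dividing by |G| = 12 gives 0/12 = 0, matching the row-orthogonality relation <chi_2, chi_4> = [chi_2 = chi_4].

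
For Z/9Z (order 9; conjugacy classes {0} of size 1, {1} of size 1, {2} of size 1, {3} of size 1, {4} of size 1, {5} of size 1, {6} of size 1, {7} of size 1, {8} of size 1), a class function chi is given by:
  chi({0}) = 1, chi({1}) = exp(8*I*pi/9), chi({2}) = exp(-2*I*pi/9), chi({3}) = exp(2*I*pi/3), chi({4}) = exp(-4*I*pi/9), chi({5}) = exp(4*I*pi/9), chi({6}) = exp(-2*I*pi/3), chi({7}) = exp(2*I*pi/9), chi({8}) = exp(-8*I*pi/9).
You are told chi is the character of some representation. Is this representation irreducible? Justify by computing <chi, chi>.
Irreducible: <chi, chi> = 1.

Details: <chi, chi> = (1/|G|) sum_C |C| * |chi(C)|^2 = (1/9)[1*|1|^2 + 1*|exp(8*I*pi/9)|^2 + 1*|exp(-2*I*pi/9)|^2 + 1*|exp(2*I*pi/3)|^2 + 1*|exp(-4*I*pi/9)|^2 + 1*|exp(4*I*pi/9)|^2 + 1*|exp(-2*I*pi/3)|^2 + 1*|exp(2*I*pi/9)|^2 + 1*|exp(-8*I*pi/9)|^2]
  = (1/9)[(1) + (1) + (1) + (1) + (1) + (1) + (1) + (1) + (1)] = 9/9 = 1.
(Exp terms are combined using exp(i*s)*conj(exp(i*t)) = exp(i*(s-t)), and sums of them are collapsed using the identity that for every m > 1 the m distinct m-th roots of unity sum to 0, e.g. 1 + exp(2*I*pi/3) + exp(-2*I*pi/3) = 0.)
A character is irreducible iff <chi, chi> = 1, so this representation is irreducible.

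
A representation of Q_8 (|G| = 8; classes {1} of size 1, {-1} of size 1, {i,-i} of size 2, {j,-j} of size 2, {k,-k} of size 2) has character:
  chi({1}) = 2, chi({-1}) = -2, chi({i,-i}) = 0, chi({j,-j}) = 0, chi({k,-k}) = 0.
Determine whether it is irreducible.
Irreducible: <chi, chi> = 1.

Proof sketch: <chi, chi> = (1/|G|) sum_C |C| * |chi(C)|^2 = (1/8)[1*|2|^2 + 1*|-2|^2 + 2*|0|^2 + 2*|0|^2 + 2*|0|^2]
  = (1/8)[(4) + (4) + (0) + (0) + (0)] = 8/8 = 1.
A character is irreducible iff <chi, chi> = 1, so this representation is irreducible.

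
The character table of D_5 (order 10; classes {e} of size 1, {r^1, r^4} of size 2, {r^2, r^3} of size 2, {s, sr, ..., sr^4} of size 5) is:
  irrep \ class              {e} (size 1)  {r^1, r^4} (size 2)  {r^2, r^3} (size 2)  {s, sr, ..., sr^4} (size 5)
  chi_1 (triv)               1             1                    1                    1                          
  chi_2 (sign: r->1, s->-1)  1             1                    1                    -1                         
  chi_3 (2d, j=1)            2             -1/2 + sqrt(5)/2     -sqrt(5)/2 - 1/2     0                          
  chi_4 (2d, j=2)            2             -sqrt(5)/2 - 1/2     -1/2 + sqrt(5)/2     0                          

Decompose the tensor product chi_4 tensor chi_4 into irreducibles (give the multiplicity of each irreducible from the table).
chi_4 tensor chi_4 = chi_1 + chi_2 + chi_3 (all other irreducibles have multiplicity 0).

Justification: The character of a tensor product is the pointwise product (chi_4 * chi_4)(C) = chi_4(C) * chi_4(C):
  {e}: (2)*(2), {r^1, r^4}: (-sqrt(5)/2 - 1/2)*(-sqrt(5)/2 - 1/2), {r^2, r^3}: (-1/2 + sqrt(5)/2)*(-1/2 + sqrt(5)/2), {s, sr, ..., sr^4}: (0)*(0)
so (chi_4 * chi_4) takes values
  {e} -> 4, {r^1, r^4} -> sqrt(5)/2 + 3/2, {r^2, r^3} -> 3/2 - sqrt(5)/2, {s, sr, ..., sr^4} -> 0.
Now take the inner product of this character with each irreducible chi from the table, <chi_4*chi_4, chi> = (1/10) sum_C |C| (chi_4*chi_4)(C) conj(chi(C)):
  <chi_4*chi_4, chi_1> = (1/10)[1*(4)*conj(1) + 2*(sqrt(5)/2 + 3/2)*conj(1) + 2*(3/2 - sqrt(5)/2)*conj(1) + 5*(0)*conj(1)]
      = (1/10)[(4) + (sqrt(5) + 3) + (3 - sqrt(5)) + (0)] = 10/10 = 1
  <chi_4*chi_4, chi_2> = (1/10)[1*(4)*conj(1) + 2*(sqrt(5)/2 + 3/2)*conj(1) + 2*(3/2 - sqrt(5)/2)*conj(1) + 5*(0)*conj(-1)]
      = (1/10)[(4) + (sqrt(5) + 3) + (3 - sqrt(5)) + (0)] = 10/10 = 1
  <chi_4*chi_4, chi_3> = (1/10)[1*(4)*conj(2) + 2*(sqrt(5)/2 + 3/2)*conj(-1/2 + sqrt(5)/2) + 2*(3/2 - sqrt(5)/2)*conj(-sqrt(5)/2 - 1/2) + 5*(0)*conj(0)]
      = (1/10)[(8) + (1 + sqrt(5)) + (1 - sqrt(5)) + (0)] = 10/10 = 1
  <chi_4*chi_4, chi_4> = (1/10)[1*(4)*conj(2) + 2*(sqrt(5)/2 + 3/2)*conj(-sqrt(5)/2 - 1/2) + 2*(3/2 - sqrt(5)/2)*conj(-1/2 + sqrt(5)/2) + 5*(0)*conj(0)]
      = (1/10)[(8) + (-2*sqrt(5) - 4) + (-4 + 2*sqrt(5)) + (0)] = 0/10 = 0
Hence the multiplicities are chi_1: 1, chi_2: 1, chi_3: 1. Dimension check: dim(chi_4)*dim(chi_4) = 2*2 = 4 and sum (mult * dim) = 1*1 + 1*1 + 1*2 = 4.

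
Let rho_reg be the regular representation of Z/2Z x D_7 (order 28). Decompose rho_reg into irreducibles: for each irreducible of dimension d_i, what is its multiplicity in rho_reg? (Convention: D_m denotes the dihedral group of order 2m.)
Each irreducible V_i of dimension d_i appears with multiplicity d_i, i.e. rho_reg = (direct sum over all irreducibles V_i) d_i V_i. The irreducible dimensions for Z/2Z x D_7 are 1, 1, 1, 1, 2, 2, 2, 2, 2, 2: 4 irreducibles of dimension 1, each with multiplicity 1; 6 irreducibles of dimension 2, each with multiplicity 2. Total dimension 4*1*1 + 6*2*2 = 28 = |G|.

Details: General theorem: in the regular representation of a finite group G, each irreducible appears with multiplicity equal to its dimension. Check: dim(rho_reg) = sum d_i^2 = 1 + 1 + 1 + 1 + 4 + 4 + 4 + 4 + 4 + 4 = 28 = |G|.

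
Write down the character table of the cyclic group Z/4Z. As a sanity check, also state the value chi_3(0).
Character table of Z/4Z (irreps indexed chi_0,...,chi_3 with chi_k(m) = zeta_4^(k*m), zeta_4 = exp(2*pi*i/4)):
  irrep \ class  {0} (size 1)  {1} (size 1)  {2} (size 1)  {3} (size 1)
  chi_0          1             1             1             1           
  chi_1          1             I             -1            -I          
  chi_2          1             -1            1             -1          
  chi_3          1             -I            -1            I           

Spot check: chi_3(0) = zeta_4^(3*0) = zeta_4^0 = 1.

Argument: Z/4Z is abelian, so all 4 irreducible complex representations are 1-dimensional. They are given by chi_k(m) = zeta_4^(k*m) for k = 0,...,3. Row orthogonality: sum_m chi_k(m) conj(chi_l(m)) = 4 * [k = l].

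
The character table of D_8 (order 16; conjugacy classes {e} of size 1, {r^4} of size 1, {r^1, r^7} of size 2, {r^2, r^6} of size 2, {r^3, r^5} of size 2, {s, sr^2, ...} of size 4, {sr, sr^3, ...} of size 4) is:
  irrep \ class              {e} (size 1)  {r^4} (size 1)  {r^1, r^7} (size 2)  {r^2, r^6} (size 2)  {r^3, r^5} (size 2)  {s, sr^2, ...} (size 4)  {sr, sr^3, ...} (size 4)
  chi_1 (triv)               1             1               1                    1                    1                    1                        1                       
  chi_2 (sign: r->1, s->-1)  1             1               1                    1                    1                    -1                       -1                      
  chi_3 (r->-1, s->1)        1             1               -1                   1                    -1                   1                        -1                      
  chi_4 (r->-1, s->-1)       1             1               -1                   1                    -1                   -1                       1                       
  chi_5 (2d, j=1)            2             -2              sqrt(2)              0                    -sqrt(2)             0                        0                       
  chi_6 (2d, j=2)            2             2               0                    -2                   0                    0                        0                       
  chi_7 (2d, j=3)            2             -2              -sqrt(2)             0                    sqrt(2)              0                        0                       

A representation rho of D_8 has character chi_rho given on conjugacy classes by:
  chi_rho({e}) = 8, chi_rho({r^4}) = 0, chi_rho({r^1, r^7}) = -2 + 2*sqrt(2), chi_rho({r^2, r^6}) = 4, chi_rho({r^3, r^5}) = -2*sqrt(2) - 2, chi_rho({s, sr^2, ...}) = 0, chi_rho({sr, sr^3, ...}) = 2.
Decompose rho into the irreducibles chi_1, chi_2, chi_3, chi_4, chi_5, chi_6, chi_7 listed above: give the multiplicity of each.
Multiplicities: chi_1: 1, chi_2: 0, chi_3: 1, chi_4: 2, chi_5: 2, chi_6: 0, chi_7: 0.

Proof sketch: Use <chi_rho, chi> = (1/|G|) sum_C |C| * chi_rho(C) * conj(chi(C)) with |G| = 16 for each irreducible chi in the table:
  <chi_rho, chi_1> = (1/16)[1*(8)*conj(1) + 1*(0)*conj(1) + 2*(-2 + 2*sqrt(2))*conj(1) + 2*(4)*conj(1) + 2*(-2*sqrt(2) - 2)*conj(1) + 4*(0)*conj(1) + 4*(2)*conj(1)]
      = (1/16)[(8) + (0) + (-4 + 4*sqrt(2)) + (8) + (-4*sqrt(2) - 4) + (0) + (8)] = 16/16 = 1
  <chi_rho, chi_2> = (1/16)[1*(8)*conj(1) + 1*(0)*conj(1) + 2*(-2 + 2*sqrt(2))*conj(1) + 2*(4)*conj(1) + 2*(-2*sqrt(2) - 2)*conj(1) + 4*(0)*conj(-1) + 4*(2)*conj(-1)]
      = (1/16)[(8) + (0) + (-4 + 4*sqrt(2)) + (8) + (-4*sqrt(2) - 4) + (0) + (-8)] = 0/16 = 0
  <chi_rho, chi_3> = (1/16)[1*(8)*conj(1) + 1*(0)*conj(1) + 2*(-2 + 2*sqrt(2))*conj(-1) + 2*(4)*conj(1) + 2*(-2*sqrt(2) - 2)*conj(-1) + 4*(0)*conj(1) + 4*(2)*conj(-1)]
      = (1/16)[(8) + (0) + (4 - 4*sqrt(2)) + (8) + (4 + 4*sqrt(2)) + (0) + (-8)] = 16/16 = 1
  <chi_rho, chi_4> = (1/16)[1*(8)*conj(1) + 1*(0)*conj(1) + 2*(-2 + 2*sqrt(2))*conj(-1) + 2*(4)*conj(1) + 2*(-2*sqrt(2) - 2)*conj(-1) + 4*(0)*conj(-1) + 4*(2)*conj(1)]
      = (1/16)[(8) + (0) + (4 - 4*sqrt(2)) + (8) + (4 + 4*sqrt(2)) + (0) + (8)] = 32/16 = 2
  <chi_rho, chi_5> = (1/16)[1*(8)*conj(2) + 1*(0)*conj(-2) + 2*(-2 + 2*sqrt(2))*conj(sqrt(2)) + 2*(4)*conj(0) + 2*(-2*sqrt(2) - 2)*conj(-sqrt(2)) + 4*(0)*conj(0) + 4*(2)*conj(0)]
      = (1/16)[(16) + (0) + (8 - 4*sqrt(2)) + (0) + (4*sqrt(2) + 8) + (0) + (0)] = 32/16 = 2
  <chi_rho, chi_6> = (1/16)[1*(8)*conj(2) + 1*(0)*conj(2) + 2*(-2 + 2*sqrt(2))*conj(0) + 2*(4)*conj(-2) + 2*(-2*sqrt(2) - 2)*conj(0) + 4*(0)*conj(0) + 4*(2)*conj(0)]
      = (1/16)[(16) + (0) + (0) + (-16) + (0) + (0) + (0)] = 0/16 = 0
  <chi_rho, chi_7> = (1/16)[1*(8)*conj(2) + 1*(0)*conj(-2) + 2*(-2 + 2*sqrt(2))*conj(-sqrt(2)) + 2*(4)*conj(0) + 2*(-2*sqrt(2) - 2)*conj(sqrt(2)) + 4*(0)*conj(0) + 4*(2)*conj(0)]
      = (1/16)[(16) + (0) + (-8 + 4*sqrt(2)) + (0) + (-8 - 4*sqrt(2)) + (0) + (0)] = 0/16 = 0
Dimension check: dim(rho) = sum (mult * dim) = 1*1 + 0*1 + 1*1 + 2*1 + 2*2 + 0*2 + 0*2 = 8 = chi_rho(e) = 8.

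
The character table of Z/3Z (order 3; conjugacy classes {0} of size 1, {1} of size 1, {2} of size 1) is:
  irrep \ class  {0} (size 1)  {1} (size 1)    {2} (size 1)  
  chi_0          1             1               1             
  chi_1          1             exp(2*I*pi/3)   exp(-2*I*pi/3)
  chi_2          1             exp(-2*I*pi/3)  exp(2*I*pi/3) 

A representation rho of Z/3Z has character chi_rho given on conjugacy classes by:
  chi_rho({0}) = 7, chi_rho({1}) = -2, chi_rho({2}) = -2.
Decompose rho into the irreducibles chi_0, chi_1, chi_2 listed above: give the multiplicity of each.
Multiplicities: chi_0: 1, chi_1: 3, chi_2: 3.

Derivation: Use <chi_rho, chi> = (1/|G|) sum_C |C| * chi_rho(C) * conj(chi(C)) with |G| = 3 for each irreducible chi in the table:
  <chi_rho, chi_0> = (1/3)[1*(7)*conj(1) + 1*(-2)*conj(1) + 1*(-2)*conj(1)]
      = (1/3)[(7) + (-2) + (-2)] = 3/3 = 1
  <chi_rho, chi_1> = (1/3)[1*(7)*conj(1) + 1*(-2)*conj(exp(2*I*pi/3)) + 1*(-2)*conj(exp(-2*I*pi/3))]
      = (1/3)[(7) + (3 + exp(-2*I*pi/3) + 3*exp(2*I*pi/3)) + (3 + 3*exp(-2*I*pi/3) + exp(2*I*pi/3))] = 9/3 = 3
  <chi_rho, chi_2> = (1/3)[1*(7)*conj(1) + 1*(-2)*conj(exp(-2*I*pi/3)) + 1*(-2)*conj(exp(2*I*pi/3))]
      = (1/3)[(7) + (3 + 3*exp(-2*I*pi/3) + exp(2*I*pi/3)) + (3 + exp(-2*I*pi/3) + 3*exp(2*I*pi/3))] = 9/3 = 3
(Exp terms are combined using exp(i*s)*conj(exp(i*t)) = exp(i*(s-t)), and sums of them are collapsed using the identity that for every m > 1 the m distinct m-th roots of unity sum to 0, e.g. 1 + exp(2*I*pi/3) + exp(-2*I*pi/3) = 0.)
Dimension check: dim(rho) = sum (mult * dim) = 1*1 + 3*1 + 3*1 = 7 = chi_rho(e) = 7.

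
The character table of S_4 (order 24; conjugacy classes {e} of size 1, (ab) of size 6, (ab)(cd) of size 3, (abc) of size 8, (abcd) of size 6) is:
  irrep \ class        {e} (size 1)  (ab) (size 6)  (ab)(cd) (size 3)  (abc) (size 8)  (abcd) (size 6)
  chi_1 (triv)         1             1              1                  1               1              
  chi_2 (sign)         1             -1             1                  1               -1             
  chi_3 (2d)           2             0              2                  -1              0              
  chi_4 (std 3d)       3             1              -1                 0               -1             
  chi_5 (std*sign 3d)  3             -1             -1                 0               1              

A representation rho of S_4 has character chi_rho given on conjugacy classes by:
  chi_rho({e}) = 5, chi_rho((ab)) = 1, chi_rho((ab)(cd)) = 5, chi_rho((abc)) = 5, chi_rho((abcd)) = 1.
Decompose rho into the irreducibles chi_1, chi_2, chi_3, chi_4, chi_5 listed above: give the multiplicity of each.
Multiplicities: chi_1: 3, chi_2: 2, chi_3: 0, chi_4: 0, chi_5: 0.

Explanation: Use <chi_rho, chi> = (1/|G|) sum_C |C| * chi_rho(C) * conj(chi(C)) with |G| = 24 for each irreducible chi in the table:
  <chi_rho, chi_1> = (1/24)[1*(5)*conj(1) + 6*(1)*conj(1) + 3*(5)*conj(1) + 8*(5)*conj(1) + 6*(1)*conj(1)]
      = (1/24)[(5) + (6) + (15) + (40) + (6)] = 72/24 = 3
  <chi_rho, chi_2> = (1/24)[1*(5)*conj(1) + 6*(1)*conj(-1) + 3*(5)*conj(1) + 8*(5)*conj(1) + 6*(1)*conj(-1)]
      = (1/24)[(5) + (-6) + (15) + (40) + (-6)] = 48/24 = 2
  <chi_rho, chi_3> = (1/24)[1*(5)*conj(2) + 6*(1)*conj(0) + 3*(5)*conj(2) + 8*(5)*conj(-1) + 6*(1)*conj(0)]
      = (1/24)[(10) + (0) + (30) + (-40) + (0)] = 0/24 = 0
  <chi_rho, chi_4> = (1/24)[1*(5)*conj(3) + 6*(1)*conj(1) + 3*(5)*conj(-1) + 8*(5)*conj(0) + 6*(1)*conj(-1)]
      = (1/24)[(15) + (6) + (-15) + (0) + (-6)] = 0/24 = 0
  <chi_rho, chi_5> = (1/24)[1*(5)*conj(3) + 6*(1)*conj(-1) + 3*(5)*conj(-1) + 8*(5)*conj(0) + 6*(1)*conj(1)]
      = (1/24)[(15) + (-6) + (-15) + (0) + (6)] = 0/24 = 0
Dimension check: dim(rho) = sum (mult * dim) = 3*1 + 2*1 + 0*2 + 0*3 + 0*3 = 5 = chi_rho(e) = 5.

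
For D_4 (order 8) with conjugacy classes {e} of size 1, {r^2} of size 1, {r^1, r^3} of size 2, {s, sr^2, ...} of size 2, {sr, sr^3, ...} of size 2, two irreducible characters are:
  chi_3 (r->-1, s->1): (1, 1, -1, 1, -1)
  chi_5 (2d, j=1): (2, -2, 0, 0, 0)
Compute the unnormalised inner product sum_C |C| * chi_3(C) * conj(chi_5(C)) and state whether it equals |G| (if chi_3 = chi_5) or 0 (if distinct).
Sum = 0; so <chi_3, chi_5> = 0 (distinct irreducibles are orthogonal).

Justification: Compute term by term over conjugacy classes (|C| * chi_3(C) * conj(chi_5(C))):
  1*(1)*conj(2) + 1*(1)*conj(-2) + 2*(-1)*conj(0) + 2*(1)*conj(0) + 2*(-1)*conj(0)
  = (2) + (-2) + (0) + (0) + (0)
  = 0.
Dividing by |G| = 8 gives 0/8 = 0, matching the row-orthogonality relation <chi_3, chi_5> = [chi_3 = chi_5].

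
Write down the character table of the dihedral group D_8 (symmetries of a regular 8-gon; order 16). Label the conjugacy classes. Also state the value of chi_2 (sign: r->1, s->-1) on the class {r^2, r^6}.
Conjugacy classes: {e} of size 1, {r^4} of size 1, {r^1, r^7} of size 2, {r^2, r^6} of size 2, {r^3, r^5} of size 2, {s, sr^2, ...} of size 4, {sr, sr^3, ...} of size 4.
Character table:
  irrep \ class              {e} (size 1)  {r^4} (size 1)  {r^1, r^7} (size 2)  {r^2, r^6} (size 2)  {r^3, r^5} (size 2)  {s, sr^2, ...} (size 4)  {sr, sr^3, ...} (size 4)
  chi_1 (triv)               1             1               1                    1                    1                    1                        1                       
  chi_2 (sign: r->1, s->-1)  1             1               1                    1                    1                    -1                       -1                      
  chi_3 (r->-1, s->1)        1             1               -1                   1                    -1                   1                        -1                      
  chi_4 (r->-1, s->-1)       1             1               -1                   1                    -1                   -1                       1                       
  chi_5 (2d, j=1)            2             -2              sqrt(2)              0                    -sqrt(2)             0                        0                       
  chi_6 (2d, j=2)            2             2               0                    -2                   0                    0                        0                       
  chi_7 (2d, j=3)            2             -2              -sqrt(2)             0                    sqrt(2)              0                        0                       

Spot check: chi_2 (sign: r->1, s->-1) on {r^2, r^6} = 1.

Solution. D_8 has order 2*8 = 16 with 7 conjugacy classes, hence 7 irreducibles. Sum of squared dims 1 + 1 + 1 + 1 + 4 + 4 + 4 = 16 = |G|. Linear characters come from the abelianisation; the 2-dimensional irreps have character r^k -> 2*cos(2*pi*j*k/8), reflections -> 0.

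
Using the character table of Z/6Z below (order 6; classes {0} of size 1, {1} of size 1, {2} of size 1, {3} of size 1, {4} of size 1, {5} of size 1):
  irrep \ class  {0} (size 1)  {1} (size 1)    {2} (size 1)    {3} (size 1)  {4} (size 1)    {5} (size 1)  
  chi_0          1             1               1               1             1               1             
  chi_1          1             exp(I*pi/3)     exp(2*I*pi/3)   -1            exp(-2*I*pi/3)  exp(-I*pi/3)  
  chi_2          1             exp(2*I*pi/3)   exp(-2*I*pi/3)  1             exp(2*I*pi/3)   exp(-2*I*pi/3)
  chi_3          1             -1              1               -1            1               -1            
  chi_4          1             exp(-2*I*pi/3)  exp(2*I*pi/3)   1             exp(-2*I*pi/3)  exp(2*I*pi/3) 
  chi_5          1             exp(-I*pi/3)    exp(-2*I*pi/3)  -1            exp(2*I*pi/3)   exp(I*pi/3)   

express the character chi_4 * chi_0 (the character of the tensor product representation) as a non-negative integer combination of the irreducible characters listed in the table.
chi_4 tensor chi_0 = chi_4 (all other irreducibles have multiplicity 0).

Details: The character of a tensor product is the pointwise product (chi_4 * chi_0)(C) = chi_4(C) * chi_0(C):
  {0}: (1)*(1), {1}: (exp(-2*I*pi/3))*(1), {2}: (exp(2*I*pi/3))*(1), {3}: (1)*(1), {4}: (exp(-2*I*pi/3))*(1), {5}: (exp(2*I*pi/3))*(1)
so (chi_4 * chi_0) takes values
  {0} -> 1, {1} -> exp(-2*I*pi/3), {2} -> exp(2*I*pi/3), {3} -> 1, {4} -> exp(-2*I*pi/3), {5} -> exp(2*I*pi/3).
Now take the inner product of this character with each irreducible chi from the table, <chi_4*chi_0, chi> = (1/6) sum_C |C| (chi_4*chi_0)(C) conj(chi(C)):
  <chi_4*chi_0, chi_0> = (1/6)[1*(1)*conj(1) + 1*(exp(-2*I*pi/3))*conj(1) + 1*(exp(2*I*pi/3))*conj(1) + 1*(1)*conj(1) + 1*(exp(-2*I*pi/3))*conj(1) + 1*(exp(2*I*pi/3))*conj(1)]
      = (1/6)[(1) + (exp(-2*I*pi/3)) + (exp(2*I*pi/3)) + (1) + (exp(-2*I*pi/3)) + (exp(2*I*pi/3))] = 0/6 = 0
  <chi_4*chi_0, chi_1> = (1/6)[1*(1)*conj(1) + 1*(exp(-2*I*pi/3))*conj(exp(I*pi/3)) + 1*(exp(2*I*pi/3))*conj(exp(2*I*pi/3)) + 1*(1)*conj(-1) + 1*(exp(-2*I*pi/3))*conj(exp(-2*I*pi/3)) + 1*(exp(2*I*pi/3))*conj(exp(-I*pi/3))]
      = (1/6)[(1) + (-1) + (1) + (-1) + (1) + (-1)] = 0/6 = 0
  <chi_4*chi_0, chi_2> = (1/6)[1*(1)*conj(1) + 1*(exp(-2*I*pi/3))*conj(exp(2*I*pi/3)) + 1*(exp(2*I*pi/3))*conj(exp(-2*I*pi/3)) + 1*(1)*conj(1) + 1*(exp(-2*I*pi/3))*conj(exp(2*I*pi/3)) + 1*(exp(2*I*pi/3))*conj(exp(-2*I*pi/3))]
      = (1/6)[(1) + (exp(2*I*pi/3)) + (exp(-2*I*pi/3)) + (1) + (exp(2*I*pi/3)) + (exp(-2*I*pi/3))] = 0/6 = 0
  <chi_4*chi_0, chi_3> = (1/6)[1*(1)*conj(1) + 1*(exp(-2*I*pi/3))*conj(-1) + 1*(exp(2*I*pi/3))*conj(1) + 1*(1)*conj(-1) + 1*(exp(-2*I*pi/3))*conj(1) + 1*(exp(2*I*pi/3))*conj(-1)]
      = (1/6)[(1) + (-exp(-2*I*pi/3)) + (exp(2*I*pi/3)) + (-1) + (exp(-2*I*pi/3)) + (-exp(2*I*pi/3))] = 0/6 = 0
  <chi_4*chi_0, chi_4> = (1/6)[1*(1)*conj(1) + 1*(exp(-2*I*pi/3))*conj(exp(-2*I*pi/3)) + 1*(exp(2*I*pi/3))*conj(exp(2*I*pi/3)) + 1*(1)*conj(1) + 1*(exp(-2*I*pi/3))*conj(exp(-2*I*pi/3)) + 1*(exp(2*I*pi/3))*conj(exp(2*I*pi/3))]
      = (1/6)[(1) + (1) + (1) + (1) + (1) + (1)] = 6/6 = 1
  <chi_4*chi_0, chi_5> = (1/6)[1*(1)*conj(1) + 1*(exp(-2*I*pi/3))*conj(exp(-I*pi/3)) + 1*(exp(2*I*pi/3))*conj(exp(-2*I*pi/3)) + 1*(1)*conj(-1) + 1*(exp(-2*I*pi/3))*conj(exp(2*I*pi/3)) + 1*(exp(2*I*pi/3))*conj(exp(I*pi/3))]
      = (1/6)[(1) + (exp(-I*pi/3)) + (exp(-2*I*pi/3)) + (-1) + (exp(2*I*pi/3)) + (exp(I*pi/3))] = 0/6 = 0
(Exp terms are combined using exp(i*s)*conj(exp(i*t)) = exp(i*(s-t)), and sums of them are collapsed using the identity that for every m > 1 the m distinct m-th roots of unity sum to 0, e.g. 1 + exp(2*I*pi/3) + exp(-2*I*pi/3) = 0.)
Hence the multiplicities are chi_4: 1. Dimension check: dim(chi_4)*dim(chi_0) = 1*1 = 1 and sum (mult * dim) = 1*1 = 1.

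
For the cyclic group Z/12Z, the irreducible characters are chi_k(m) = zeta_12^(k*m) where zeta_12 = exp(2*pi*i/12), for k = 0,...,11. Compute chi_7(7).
chi_7(7) = zeta_12^49 = exp(I*pi/6)

Justification: chi_7(7) = zeta_12^(7*7) = zeta_12^49. Since zeta_12^12 = 1, this equals zeta_12^1 = exp(2*pi*i*1/12) = exp(I*pi/6).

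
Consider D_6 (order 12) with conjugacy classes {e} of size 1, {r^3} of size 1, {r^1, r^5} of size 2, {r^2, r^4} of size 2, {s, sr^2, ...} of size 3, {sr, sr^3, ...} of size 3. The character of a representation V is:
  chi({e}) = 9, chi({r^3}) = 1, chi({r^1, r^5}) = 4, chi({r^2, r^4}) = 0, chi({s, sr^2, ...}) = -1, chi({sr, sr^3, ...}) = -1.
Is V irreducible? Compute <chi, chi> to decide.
Not irreducible (reducible): <chi, chi> = 10 > 1.

Why: <chi, chi> = (1/|G|) sum_C |C| * |chi(C)|^2 = (1/12)[1*|9|^2 + 1*|1|^2 + 2*|4|^2 + 2*|0|^2 + 3*|-1|^2 + 3*|-1|^2]
  = (1/12)[(81) + (1) + (32) + (0) + (3) + (3)] = 120/12 = 10.
A character is irreducible iff <chi, chi> = 1, so this representation is reducible.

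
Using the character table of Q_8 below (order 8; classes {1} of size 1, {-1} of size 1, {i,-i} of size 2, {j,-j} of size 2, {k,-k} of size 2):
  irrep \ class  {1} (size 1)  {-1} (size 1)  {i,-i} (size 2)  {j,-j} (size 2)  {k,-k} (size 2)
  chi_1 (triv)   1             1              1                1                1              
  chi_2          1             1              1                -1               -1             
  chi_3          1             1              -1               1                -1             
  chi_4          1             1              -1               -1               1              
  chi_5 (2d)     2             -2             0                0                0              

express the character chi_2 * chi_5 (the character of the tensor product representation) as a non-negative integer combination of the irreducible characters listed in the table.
chi_2 tensor chi_5 = chi_5 (all other irreducibles have multiplicity 0).

Explanation: The character of a tensor product is the pointwise product (chi_2 * chi_5)(C) = chi_2(C) * chi_5(C):
  {1}: (1)*(2), {-1}: (1)*(-2), {i,-i}: (1)*(0), {j,-j}: (-1)*(0), {k,-k}: (-1)*(0)
so (chi_2 * chi_5) takes values
  {1} -> 2, {-1} -> -2, {i,-i} -> 0, {j,-j} -> 0, {k,-k} -> 0.
Now take the inner product of this character with each irreducible chi from the table, <chi_2*chi_5, chi> = (1/8) sum_C |C| (chi_2*chi_5)(C) conj(chi(C)):
  <chi_2*chi_5, chi_1> = (1/8)[1*(2)*conj(1) + 1*(-2)*conj(1) + 2*(0)*conj(1) + 2*(0)*conj(1) + 2*(0)*conj(1)]
      = (1/8)[(2) + (-2) + (0) + (0) + (0)] = 0/8 = 0
  <chi_2*chi_5, chi_2> = (1/8)[1*(2)*conj(1) + 1*(-2)*conj(1) + 2*(0)*conj(1) + 2*(0)*conj(-1) + 2*(0)*conj(-1)]
      = (1/8)[(2) + (-2) + (0) + (0) + (0)] = 0/8 = 0
  <chi_2*chi_5, chi_3> = (1/8)[1*(2)*conj(1) + 1*(-2)*conj(1) + 2*(0)*conj(-1) + 2*(0)*conj(1) + 2*(0)*conj(-1)]
      = (1/8)[(2) + (-2) + (0) + (0) + (0)] = 0/8 = 0
  <chi_2*chi_5, chi_4> = (1/8)[1*(2)*conj(1) + 1*(-2)*conj(1) + 2*(0)*conj(-1) + 2*(0)*conj(-1) + 2*(0)*conj(1)]
      = (1/8)[(2) + (-2) + (0) + (0) + (0)] = 0/8 = 0
  <chi_2*chi_5, chi_5> = (1/8)[1*(2)*conj(2) + 1*(-2)*conj(-2) + 2*(0)*conj(0) + 2*(0)*conj(0) + 2*(0)*conj(0)]
      = (1/8)[(4) + (4) + (0) + (0) + (0)] = 8/8 = 1
Hence the multiplicities are chi_5: 1. Dimension check: dim(chi_2)*dim(chi_5) = 1*2 = 2 and sum (mult * dim) = 1*2 = 2.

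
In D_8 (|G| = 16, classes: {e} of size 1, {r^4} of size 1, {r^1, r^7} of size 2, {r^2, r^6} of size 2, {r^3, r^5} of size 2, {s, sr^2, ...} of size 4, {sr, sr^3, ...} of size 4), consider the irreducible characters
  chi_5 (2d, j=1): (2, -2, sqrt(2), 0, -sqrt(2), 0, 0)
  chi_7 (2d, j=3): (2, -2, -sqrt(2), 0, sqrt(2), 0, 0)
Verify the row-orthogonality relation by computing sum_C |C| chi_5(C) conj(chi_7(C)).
Sum = 0; so <chi_5, chi_7> = 0 (distinct irreducibles are orthogonal).

Proof sketch: Compute term by term over conjugacy classes (|C| * chi_5(C) * conj(chi_7(C))):
  1*(2)*conj(2) + 1*(-2)*conj(-2) + 2*(sqrt(2))*conj(-sqrt(2)) + 2*(0)*conj(0) + 2*(-sqrt(2))*conj(sqrt(2)) + 4*(0)*conj(0) + 4*(0)*conj(0)
  = (4) + (4) + (-4) + (0) + (-4) + (0) + (0)
  = 0.
Dividing by |G| = 16 gives 0/16 = 0, matching the row-orthogonality relation <chi_5, chi_7> = [chi_5 = chi_7].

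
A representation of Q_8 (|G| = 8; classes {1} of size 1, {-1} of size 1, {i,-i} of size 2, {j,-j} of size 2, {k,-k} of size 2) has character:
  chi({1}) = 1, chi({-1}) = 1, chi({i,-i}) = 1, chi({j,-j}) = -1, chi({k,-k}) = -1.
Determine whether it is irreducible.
Irreducible: <chi, chi> = 1.

Derivation: <chi, chi> = (1/|G|) sum_C |C| * |chi(C)|^2 = (1/8)[1*|1|^2 + 1*|1|^2 + 2*|1|^2 + 2*|-1|^2 + 2*|-1|^2]
  = (1/8)[(1) + (1) + (2) + (2) + (2)] = 8/8 = 1.
A character is irreducible iff <chi, chi> = 1, so this representation is irreducible.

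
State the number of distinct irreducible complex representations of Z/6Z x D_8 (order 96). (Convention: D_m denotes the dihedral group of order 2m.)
42

The number of irreducible complex representations of a finite group equals its number of conjugacy classes. For a direct product, #classes(G x H) = #classes(G) * #classes(H). Z/6Z has 6 classes (abelian), D_8 has 7 classes, so 6 * 7 = 42, so Z/6Z x D_8 (order 96) has exactly 42 irreducible complex representations.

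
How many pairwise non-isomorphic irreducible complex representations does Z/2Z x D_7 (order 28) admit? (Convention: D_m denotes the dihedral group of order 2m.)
10

The number of irreducible complex representations of a finite group equals its number of conjugacy classes. For a direct product, #classes(G x H) = #classes(G) * #classes(H). Z/2Z has 2 classes (abelian), D_7 has 5 classes, so 2 * 5 = 10, so Z/2Z x D_7 (order 28) has exactly 10 irreducible complex representations.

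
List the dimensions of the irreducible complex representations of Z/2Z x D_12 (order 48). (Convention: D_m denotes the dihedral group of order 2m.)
Dimensions: 1, 1, 1, 1, 1, 1, 1, 1, 2, 2, 2, 2, 2, 2, 2, 2, 2, 2

Proof sketch: There are 18 irreducibles (= number of conjugacy classes). Their dimensions d_i satisfy sum d_i^2 = |G| = 48: 1 + 1 + 1 + 1 + 1 + 1 + 1 + 1 + 4 + 4 + 4 + 4 + 4 + 4 + 4 + 4 + 4 + 4 = 48. (For the product with Z/2Z: each of the 2 1-dim characters of Z/2Z tensors with each irrep of D_12, giving 2 copies of each D_12-dimension.)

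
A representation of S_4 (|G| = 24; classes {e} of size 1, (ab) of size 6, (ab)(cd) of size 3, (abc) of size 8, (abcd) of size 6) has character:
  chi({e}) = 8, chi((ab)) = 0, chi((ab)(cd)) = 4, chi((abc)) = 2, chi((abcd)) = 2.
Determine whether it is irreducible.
Not irreducible (reducible): <chi, chi> = 7 > 1.

<chi, chi> = (1/|G|) sum_C |C| * |chi(C)|^2 = (1/24)[1*|8|^2 + 6*|0|^2 + 3*|4|^2 + 8*|2|^2 + 6*|2|^2]
  = (1/24)[(64) + (0) + (48) + (32) + (24)] = 168/24 = 7.
A character is irreducible iff <chi, chi> = 1, so this representation is reducible.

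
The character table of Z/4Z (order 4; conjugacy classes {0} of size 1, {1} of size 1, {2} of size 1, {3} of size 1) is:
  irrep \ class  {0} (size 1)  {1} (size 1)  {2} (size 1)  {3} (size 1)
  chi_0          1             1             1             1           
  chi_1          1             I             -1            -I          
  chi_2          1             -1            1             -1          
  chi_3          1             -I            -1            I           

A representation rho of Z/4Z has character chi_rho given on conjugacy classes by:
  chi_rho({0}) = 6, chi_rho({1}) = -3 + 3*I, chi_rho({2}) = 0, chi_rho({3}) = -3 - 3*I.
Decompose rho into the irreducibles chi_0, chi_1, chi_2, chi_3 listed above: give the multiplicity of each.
Multiplicities: chi_0: 0, chi_1: 3, chi_2: 3, chi_3: 0.

Use <chi_rho, chi> = (1/|G|) sum_C |C| * chi_rho(C) * conj(chi(C)) with |G| = 4 for each irreducible chi in the table:
  <chi_rho, chi_0> = (1/4)[1*(6)*conj(1) + 1*(-3 + 3*I)*conj(1) + 1*(0)*conj(1) + 1*(-3 - 3*I)*conj(1)]
      = (1/4)[(6) + (-3 + 3*I) + (0) + (-3 - 3*I)] = 0/4 = 0
  <chi_rho, chi_1> = (1/4)[1*(6)*conj(1) + 1*(-3 + 3*I)*conj(I) + 1*(0)*conj(-1) + 1*(-3 - 3*I)*conj(-I)]
      = (1/4)[(6) + (3 + 3*I) + (0) + (3 - 3*I)] = 12/4 = 3
  <chi_rho, chi_2> = (1/4)[1*(6)*conj(1) + 1*(-3 + 3*I)*conj(-1) + 1*(0)*conj(1) + 1*(-3 - 3*I)*conj(-1)]
      = (1/4)[(6) + (3 - 3*I) + (0) + (3 + 3*I)] = 12/4 = 3
  <chi_rho, chi_3> = (1/4)[1*(6)*conj(1) + 1*(-3 + 3*I)*conj(-I) + 1*(0)*conj(-1) + 1*(-3 - 3*I)*conj(I)]
      = (1/4)[(6) + (-3 - 3*I) + (0) + (-3 + 3*I)] = 0/4 = 0
(Exp terms are combined using exp(i*s)*conj(exp(i*t)) = exp(i*(s-t)), and sums of them are collapsed using the identity that for every m > 1 the m distinct m-th roots of unity sum to 0, e.g. 1 + exp(2*I*pi/3) + exp(-2*I*pi/3) = 0.)
Dimension check: dim(rho) = sum (mult * dim) = 0*1 + 3*1 + 3*1 + 0*1 = 6 = chi_rho(e) = 6.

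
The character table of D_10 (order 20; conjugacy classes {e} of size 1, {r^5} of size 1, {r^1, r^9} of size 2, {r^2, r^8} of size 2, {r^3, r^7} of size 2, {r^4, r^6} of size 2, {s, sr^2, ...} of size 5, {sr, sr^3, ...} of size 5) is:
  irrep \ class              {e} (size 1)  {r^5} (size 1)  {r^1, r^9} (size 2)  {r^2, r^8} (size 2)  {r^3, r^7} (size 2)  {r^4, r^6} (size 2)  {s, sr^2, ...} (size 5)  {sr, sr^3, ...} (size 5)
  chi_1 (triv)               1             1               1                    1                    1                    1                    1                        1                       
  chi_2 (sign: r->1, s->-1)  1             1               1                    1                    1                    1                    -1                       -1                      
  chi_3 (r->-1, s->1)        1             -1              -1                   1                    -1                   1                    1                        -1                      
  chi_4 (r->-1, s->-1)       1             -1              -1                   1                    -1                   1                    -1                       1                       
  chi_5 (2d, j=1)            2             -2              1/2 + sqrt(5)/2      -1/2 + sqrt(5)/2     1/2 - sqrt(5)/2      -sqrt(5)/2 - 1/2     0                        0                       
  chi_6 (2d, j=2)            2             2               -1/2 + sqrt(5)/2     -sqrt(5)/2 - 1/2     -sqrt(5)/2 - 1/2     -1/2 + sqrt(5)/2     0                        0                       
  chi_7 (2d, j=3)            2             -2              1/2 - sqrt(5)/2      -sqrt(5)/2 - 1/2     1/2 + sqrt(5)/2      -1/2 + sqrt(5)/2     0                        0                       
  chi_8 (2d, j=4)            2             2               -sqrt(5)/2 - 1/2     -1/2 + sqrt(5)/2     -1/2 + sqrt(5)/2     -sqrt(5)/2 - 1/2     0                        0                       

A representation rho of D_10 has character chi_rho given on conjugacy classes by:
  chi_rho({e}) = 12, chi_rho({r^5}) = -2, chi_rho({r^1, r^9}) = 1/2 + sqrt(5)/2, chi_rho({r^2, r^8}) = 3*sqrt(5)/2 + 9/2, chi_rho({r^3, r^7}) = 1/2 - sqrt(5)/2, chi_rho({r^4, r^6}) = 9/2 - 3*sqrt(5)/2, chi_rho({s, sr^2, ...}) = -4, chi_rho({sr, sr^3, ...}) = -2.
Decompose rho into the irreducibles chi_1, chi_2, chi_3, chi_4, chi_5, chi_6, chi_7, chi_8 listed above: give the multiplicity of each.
Multiplicities: chi_1: 0, chi_2: 3, chi_3: 1, chi_4: 2, chi_5: 2, chi_6: 0, chi_7: 0, chi_8: 1.

Justification: Use <chi_rho, chi> = (1/|G|) sum_C |C| * chi_rho(C) * conj(chi(C)) with |G| = 20 for each irreducible chi in the table:
  <chi_rho, chi_1> = (1/20)[1*(12)*conj(1) + 1*(-2)*conj(1) + 2*(1/2 + sqrt(5)/2)*conj(1) + 2*(3*sqrt(5)/2 + 9/2)*conj(1) + 2*(1/2 - sqrt(5)/2)*conj(1) + 2*(9/2 - 3*sqrt(5)/2)*conj(1) + 5*(-4)*conj(1) + 5*(-2)*conj(1)]
      = (1/20)[(12) + (-2) + (1 + sqrt(5)) + (3*sqrt(5) + 9) + (1 - sqrt(5)) + (9 - 3*sqrt(5)) + (-20) + (-10)] = 0/20 = 0
  <chi_rho, chi_2> = (1/20)[1*(12)*conj(1) + 1*(-2)*conj(1) + 2*(1/2 + sqrt(5)/2)*conj(1) + 2*(3*sqrt(5)/2 + 9/2)*conj(1) + 2*(1/2 - sqrt(5)/2)*conj(1) + 2*(9/2 - 3*sqrt(5)/2)*conj(1) + 5*(-4)*conj(-1) + 5*(-2)*conj(-1)]
      = (1/20)[(12) + (-2) + (1 + sqrt(5)) + (3*sqrt(5) + 9) + (1 - sqrt(5)) + (9 - 3*sqrt(5)) + (20) + (10)] = 60/20 = 3
  <chi_rho, chi_3> = (1/20)[1*(12)*conj(1) + 1*(-2)*conj(-1) + 2*(1/2 + sqrt(5)/2)*conj(-1) + 2*(3*sqrt(5)/2 + 9/2)*conj(1) + 2*(1/2 - sqrt(5)/2)*conj(-1) + 2*(9/2 - 3*sqrt(5)/2)*conj(1) + 5*(-4)*conj(1) + 5*(-2)*conj(-1)]
      = (1/20)[(12) + (2) + (-sqrt(5) - 1) + (3*sqrt(5) + 9) + (-1 + sqrt(5)) + (9 - 3*sqrt(5)) + (-20) + (10)] = 20/20 = 1
  <chi_rho, chi_4> = (1/20)[1*(12)*conj(1) + 1*(-2)*conj(-1) + 2*(1/2 + sqrt(5)/2)*conj(-1) + 2*(3*sqrt(5)/2 + 9/2)*conj(1) + 2*(1/2 - sqrt(5)/2)*conj(-1) + 2*(9/2 - 3*sqrt(5)/2)*conj(1) + 5*(-4)*conj(-1) + 5*(-2)*conj(1)]
      = (1/20)[(12) + (2) + (-sqrt(5) - 1) + (3*sqrt(5) + 9) + (-1 + sqrt(5)) + (9 - 3*sqrt(5)) + (20) + (-10)] = 40/20 = 2
  <chi_rho, chi_5> = (1/20)[1*(12)*conj(2) + 1*(-2)*conj(-2) + 2*(1/2 + sqrt(5)/2)*conj(1/2 + sqrt(5)/2) + 2*(3*sqrt(5)/2 + 9/2)*conj(-1/2 + sqrt(5)/2) + 2*(1/2 - sqrt(5)/2)*conj(1/2 - sqrt(5)/2) + 2*(9/2 - 3*sqrt(5)/2)*conj(-sqrt(5)/2 - 1/2) + 5*(-4)*conj(0) + 5*(-2)*conj(0)]
      = (1/20)[(24) + (4) + (sqrt(5) + 3) + (3 + 3*sqrt(5)) + (3 - sqrt(5)) + (3 - 3*sqrt(5)) + (0) + (0)] = 40/20 = 2
  <chi_rho, chi_6> = (1/20)[1*(12)*conj(2) + 1*(-2)*conj(2) + 2*(1/2 + sqrt(5)/2)*conj(-1/2 + sqrt(5)/2) + 2*(3*sqrt(5)/2 + 9/2)*conj(-sqrt(5)/2 - 1/2) + 2*(1/2 - sqrt(5)/2)*conj(-sqrt(5)/2 - 1/2) + 2*(9/2 - 3*sqrt(5)/2)*conj(-1/2 + sqrt(5)/2) + 5*(-4)*conj(0) + 5*(-2)*conj(0)]
      = (1/20)[(24) + (-4) + (2) + (-6*sqrt(5) - 12) + (2) + (-12 + 6*sqrt(5)) + (0) + (0)] = 0/20 = 0
  <chi_rho, chi_7> = (1/20)[1*(12)*conj(2) + 1*(-2)*conj(-2) + 2*(1/2 + sqrt(5)/2)*conj(1/2 - sqrt(5)/2) + 2*(3*sqrt(5)/2 + 9/2)*conj(-sqrt(5)/2 - 1/2) + 2*(1/2 - sqrt(5)/2)*conj(1/2 + sqrt(5)/2) + 2*(9/2 - 3*sqrt(5)/2)*conj(-1/2 + sqrt(5)/2) + 5*(-4)*conj(0) + 5*(-2)*conj(0)]
      = (1/20)[(24) + (4) + (-2) + (-6*sqrt(5) - 12) + (-2) + (-12 + 6*sqrt(5)) + (0) + (0)] = 0/20 = 0
  <chi_rho, chi_8> = (1/20)[1*(12)*conj(2) + 1*(-2)*conj(2) + 2*(1/2 + sqrt(5)/2)*conj(-sqrt(5)/2 - 1/2) + 2*(3*sqrt(5)/2 + 9/2)*conj(-1/2 + sqrt(5)/2) + 2*(1/2 - sqrt(5)/2)*conj(-1/2 + sqrt(5)/2) + 2*(9/2 - 3*sqrt(5)/2)*conj(-sqrt(5)/2 - 1/2) + 5*(-4)*conj(0) + 5*(-2)*conj(0)]
      = (1/20)[(24) + (-4) + (-3 - sqrt(5)) + (3 + 3*sqrt(5)) + (-3 + sqrt(5)) + (3 - 3*sqrt(5)) + (0) + (0)] = 20/20 = 1
Dimension check: dim(rho) = sum (mult * dim) = 0*1 + 3*1 + 1*1 + 2*1 + 2*2 + 0*2 + 0*2 + 1*2 = 12 = chi_rho(e) = 12.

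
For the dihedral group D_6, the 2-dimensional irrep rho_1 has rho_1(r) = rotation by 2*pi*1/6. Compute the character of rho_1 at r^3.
chi_{rho_1}(r^3) = 2*cos(2*pi*1*3/6) = -2

Justification: rho_1(r^3) is rotation by angle 2*pi*1*3/6, whose trace is 2*cos(2*pi*1*3/6) = -2.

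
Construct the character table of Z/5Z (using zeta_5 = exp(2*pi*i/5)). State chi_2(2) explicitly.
Character table of Z/5Z (irreps indexed chi_0,...,chi_4 with chi_k(m) = zeta_5^(k*m), zeta_5 = exp(2*pi*i/5)):
  irrep \ class  {0} (size 1)  {1} (size 1)    {2} (size 1)    {3} (size 1)    {4} (size 1)  
  chi_0          1             1               1               1               1             
  chi_1          1             exp(2*I*pi/5)   exp(4*I*pi/5)   exp(-4*I*pi/5)  exp(-2*I*pi/5)
  chi_2          1             exp(4*I*pi/5)   exp(-2*I*pi/5)  exp(2*I*pi/5)   exp(-4*I*pi/5)
  chi_3          1             exp(-4*I*pi/5)  exp(2*I*pi/5)   exp(-2*I*pi/5)  exp(4*I*pi/5) 
  chi_4          1             exp(-2*I*pi/5)  exp(-4*I*pi/5)  exp(4*I*pi/5)   exp(2*I*pi/5) 

Spot check: chi_2(2) = zeta_5^(2*2) = zeta_5^4 = exp(-2*I*pi/5).

Explanation: Z/5Z is abelian, so all 5 irreducible complex representations are 1-dimensional. They are given by chi_k(m) = zeta_5^(k*m) for k = 0,...,4. Row orthogonality: sum_m chi_k(m) conj(chi_l(m)) = 5 * [k = l].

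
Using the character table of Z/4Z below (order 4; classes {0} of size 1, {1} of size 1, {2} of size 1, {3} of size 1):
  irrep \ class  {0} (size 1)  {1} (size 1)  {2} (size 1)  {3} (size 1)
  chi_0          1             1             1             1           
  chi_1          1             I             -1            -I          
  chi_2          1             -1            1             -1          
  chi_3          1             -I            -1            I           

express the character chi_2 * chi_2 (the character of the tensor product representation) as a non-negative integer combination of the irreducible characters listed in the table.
chi_2 tensor chi_2 = chi_0 (all other irreducibles have multiplicity 0).

Reasoning: The character of a tensor product is the pointwise product (chi_2 * chi_2)(C) = chi_2(C) * chi_2(C):
  {0}: (1)*(1), {1}: (-1)*(-1), {2}: (1)*(1), {3}: (-1)*(-1)
so (chi_2 * chi_2) takes values
  {0} -> 1, {1} -> 1, {2} -> 1, {3} -> 1.
Now take the inner product of this character with each irreducible chi from the table, <chi_2*chi_2, chi> = (1/4) sum_C |C| (chi_2*chi_2)(C) conj(chi(C)):
  <chi_2*chi_2, chi_0> = (1/4)[1*(1)*conj(1) + 1*(1)*conj(1) + 1*(1)*conj(1) + 1*(1)*conj(1)]
      = (1/4)[(1) + (1) + (1) + (1)] = 4/4 = 1
  <chi_2*chi_2, chi_1> = (1/4)[1*(1)*conj(1) + 1*(1)*conj(I) + 1*(1)*conj(-1) + 1*(1)*conj(-I)]
      = (1/4)[(1) + (-I) + (-1) + (I)] = 0/4 = 0
  <chi_2*chi_2, chi_2> = (1/4)[1*(1)*conj(1) + 1*(1)*conj(-1) + 1*(1)*conj(1) + 1*(1)*conj(-1)]
      = (1/4)[(1) + (-1) + (1) + (-1)] = 0/4 = 0
  <chi_2*chi_2, chi_3> = (1/4)[1*(1)*conj(1) + 1*(1)*conj(-I) + 1*(1)*conj(-1) + 1*(1)*conj(I)]
      = (1/4)[(1) + (I) + (-1) + (-I)] = 0/4 = 0
(Exp terms are combined using exp(i*s)*conj(exp(i*t)) = exp(i*(s-t)), and sums of them are collapsed using the identity that for every m > 1 the m distinct m-th roots of unity sum to 0, e.g. 1 + exp(2*I*pi/3) + exp(-2*I*pi/3) = 0.)
Hence the multiplicities are chi_0: 1. Dimension check: dim(chi_2)*dim(chi_2) = 1*1 = 1 and sum (mult * dim) = 1*1 = 1.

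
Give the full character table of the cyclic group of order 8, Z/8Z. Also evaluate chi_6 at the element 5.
Character table of Z/8Z (irreps indexed chi_0,...,chi_7 with chi_k(m) = zeta_8^(k*m), zeta_8 = exp(2*pi*i/8)):
  irrep \ class  {0} (size 1)  {1} (size 1)    {2} (size 1)  {3} (size 1)    {4} (size 1)  {5} (size 1)    {6} (size 1)  {7} (size 1)  
  chi_0          1             1               1             1               1             1               1             1             
  chi_1          1             exp(I*pi/4)     I             exp(3*I*pi/4)   -1            exp(-3*I*pi/4)  -I            exp(-I*pi/4)  
  chi_2          1             I               -1            -I              1             I               -1            -I            
  chi_3          1             exp(3*I*pi/4)   -I            exp(I*pi/4)     -1            exp(-I*pi/4)    I             exp(-3*I*pi/4)
  chi_4          1             -1              1             -1              1             -1              1             -1            
  chi_5          1             exp(-3*I*pi/4)  I             exp(-I*pi/4)    -1            exp(I*pi/4)     -I            exp(3*I*pi/4) 
  chi_6          1             -I              -1            I               1             -I              -1            I             
  chi_7          1             exp(-I*pi/4)    -I            exp(-3*I*pi/4)  -1            exp(3*I*pi/4)   I             exp(I*pi/4)   

Spot check: chi_6(5) = zeta_8^(6*5) = zeta_8^30 = -I.

Proof sketch: Z/8Z is abelian, so all 8 irreducible complex representations are 1-dimensional. They are given by chi_k(m) = zeta_8^(k*m) for k = 0,...,7. Row orthogonality: sum_m chi_k(m) conj(chi_l(m)) = 8 * [k = l].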